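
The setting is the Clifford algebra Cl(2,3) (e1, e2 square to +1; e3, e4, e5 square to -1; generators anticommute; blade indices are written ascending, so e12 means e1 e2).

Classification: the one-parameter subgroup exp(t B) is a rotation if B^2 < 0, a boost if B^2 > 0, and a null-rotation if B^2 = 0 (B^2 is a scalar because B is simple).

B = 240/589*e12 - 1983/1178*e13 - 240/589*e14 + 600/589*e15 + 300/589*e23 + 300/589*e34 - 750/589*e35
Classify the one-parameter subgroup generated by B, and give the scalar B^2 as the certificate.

B^2 term by term: the squares give (240/589)^2*(e12)^2 + (-1983/1178)^2*(e13)^2 + (-240/589)^2*(e14)^2 + (600/589)^2*(e15)^2 + (300/589)^2*(e23)^2 + (300/589)^2*(e34)^2 + (-750/589)^2*(e35)^2 = 57600/346921*(-1) + 3932289/1387684*(+1) + 57600/346921*(+1) + 360000/346921*(+1) + 90000/346921*(+1) + 90000/346921*(-1) + 562500/346921*(-1) = 9/4 (each basis 2-blade squares to minus the product of its generators' squares); cross terms between blades sharing an index anticommute and cancel; the commuting (index-disjoint) pairs give grade-4 terms 2*c*c'*(blade product), which cancel blade by blade — e1234: 144000/346921 - 144000/346921 = 0; e1235: -360000/346921 + 360000/346921 = 0; e1345: -360000/346921 + 360000/346921 = 0 — confirming B is simple. So B^2 = 9/4.
Answer: boost, certificate B^2 = 9/4. Key observation: B^2 = 9/4 is a conjugation invariant, so its sign decides the class regardless of the surface form of B.


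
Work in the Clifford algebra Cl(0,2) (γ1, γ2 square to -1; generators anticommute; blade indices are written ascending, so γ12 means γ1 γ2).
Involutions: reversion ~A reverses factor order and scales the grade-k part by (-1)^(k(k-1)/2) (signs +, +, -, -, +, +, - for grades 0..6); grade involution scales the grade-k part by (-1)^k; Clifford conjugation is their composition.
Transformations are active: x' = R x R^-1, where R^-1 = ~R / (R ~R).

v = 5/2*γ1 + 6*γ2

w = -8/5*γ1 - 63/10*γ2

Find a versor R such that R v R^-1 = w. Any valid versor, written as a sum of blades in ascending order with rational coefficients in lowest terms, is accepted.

The midline construction: v and w both square to -169/4, so reflecting in their sum 9/10*γ1 - 3/10*γ2 exchanges them.
Answer: 9/10*γ1 - 3/10*γ2


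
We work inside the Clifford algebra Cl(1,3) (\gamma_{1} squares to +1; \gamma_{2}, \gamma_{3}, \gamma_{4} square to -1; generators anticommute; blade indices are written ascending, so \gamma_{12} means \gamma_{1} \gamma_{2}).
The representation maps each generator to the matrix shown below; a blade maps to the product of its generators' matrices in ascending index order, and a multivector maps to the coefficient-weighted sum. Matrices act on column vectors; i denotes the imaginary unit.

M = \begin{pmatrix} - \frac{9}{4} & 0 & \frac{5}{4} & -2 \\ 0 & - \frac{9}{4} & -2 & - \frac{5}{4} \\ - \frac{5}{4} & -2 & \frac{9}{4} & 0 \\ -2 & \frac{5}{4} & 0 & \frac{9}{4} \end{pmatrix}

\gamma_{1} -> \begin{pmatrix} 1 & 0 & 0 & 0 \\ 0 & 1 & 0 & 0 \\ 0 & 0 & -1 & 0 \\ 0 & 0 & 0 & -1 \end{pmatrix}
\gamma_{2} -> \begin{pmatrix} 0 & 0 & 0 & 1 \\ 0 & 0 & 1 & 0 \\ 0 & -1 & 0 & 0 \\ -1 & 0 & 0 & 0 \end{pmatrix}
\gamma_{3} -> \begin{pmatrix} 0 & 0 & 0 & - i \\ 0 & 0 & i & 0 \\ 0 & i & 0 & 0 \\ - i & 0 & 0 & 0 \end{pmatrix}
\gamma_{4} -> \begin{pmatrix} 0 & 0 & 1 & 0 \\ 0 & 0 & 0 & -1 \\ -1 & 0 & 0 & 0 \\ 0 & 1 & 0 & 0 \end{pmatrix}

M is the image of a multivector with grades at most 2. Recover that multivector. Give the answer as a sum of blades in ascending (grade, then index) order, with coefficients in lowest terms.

Method: the blade images are trace-orthogonal — tr(rho(e_A) rho(e_B)^-1) = 4 if A = B and 0 otherwise — and rho(e_A)^-1 = (e_A)^2 * rho(e_A) with (e_A)^2 = +1 or -1, so the coefficient of e_A in the preimage is (e_A)^2 * tr(M rho(e_A))/4.
Nonzero projections over blades of grade <= 2: \gamma_{1}: (\gamma_{1})^2 = +1, tr(M rho(\gamma_{1})) = -9, coefficient -\frac{9}{4}; \gamma_{4}: (\gamma_{4})^2 = -1, tr(M rho(\gamma_{4})) = -5, coefficient \frac{5}{4}; \gamma_{12}: (\gamma_{12})^2 = +1, tr(M rho(\gamma_{12})) = -8, coefficient -2. Every other blade of grade <= 2 projects to 0.
Answer: -\frac{9}{4} \gamma_{1} + \frac{5}{4} \gamma_{4} - 2 \gamma_{12}


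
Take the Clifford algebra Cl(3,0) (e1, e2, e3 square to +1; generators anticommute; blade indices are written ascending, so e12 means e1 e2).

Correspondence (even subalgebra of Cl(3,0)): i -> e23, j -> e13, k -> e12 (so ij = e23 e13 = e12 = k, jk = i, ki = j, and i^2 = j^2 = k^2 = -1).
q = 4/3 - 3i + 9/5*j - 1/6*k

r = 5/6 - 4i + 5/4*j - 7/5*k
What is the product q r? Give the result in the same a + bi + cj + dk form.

In blades: q = 4/3 - 1/6*e12 + 9/5*e13 - 3*e23, r = 5/6 - 7/5*e12 + 5/4*e13 - 4*e23.
Distribute q over r term by term (generator squares from the signature, products reordered to ascending indices): (4/3)*r = 10/9 - 28/15*e12 + 5/3*e13 - 16/3*e23; (-1/6*e12)*r = -7/30 - 5/36*e12 + 2/3*e13 + 5/24*e23; (9/5*e13)*r = -9/4 + 36/5*e12 + 3/2*e13 - 63/25*e23; (-3*e23)*r = -12 - 15/4*e12 - 21/5*e13 - 5/2*e23.
Sum: -2407/180 + 13/9*e12 - 11/30*e13 - 2029/200*e23; translating back through the correspondence:
Answer: -2407/180 - 2029/200*i - 11/30*j + 13/9*k


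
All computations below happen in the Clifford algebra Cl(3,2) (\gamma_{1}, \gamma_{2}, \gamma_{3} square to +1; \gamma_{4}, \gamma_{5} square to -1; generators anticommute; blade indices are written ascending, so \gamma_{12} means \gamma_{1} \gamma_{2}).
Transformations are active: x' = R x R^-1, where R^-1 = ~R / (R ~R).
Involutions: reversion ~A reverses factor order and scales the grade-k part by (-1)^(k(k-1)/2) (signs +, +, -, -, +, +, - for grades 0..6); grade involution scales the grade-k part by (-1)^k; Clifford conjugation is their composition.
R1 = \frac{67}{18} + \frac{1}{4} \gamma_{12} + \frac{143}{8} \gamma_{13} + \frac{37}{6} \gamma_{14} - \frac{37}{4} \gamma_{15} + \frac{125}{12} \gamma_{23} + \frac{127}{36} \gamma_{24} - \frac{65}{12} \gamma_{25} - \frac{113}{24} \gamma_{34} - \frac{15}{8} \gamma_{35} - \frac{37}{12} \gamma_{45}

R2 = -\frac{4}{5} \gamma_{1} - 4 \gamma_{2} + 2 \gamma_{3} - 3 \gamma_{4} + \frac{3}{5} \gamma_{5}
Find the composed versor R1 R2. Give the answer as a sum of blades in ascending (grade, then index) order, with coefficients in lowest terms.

Distribute over the terms of R2 (each basis-blade product reordered to ascending indices, repeated generators contracted through their squares):
R1 (-\frac{4}{5} \gamma_{1}) = -\frac{134}{45} \gamma_{1} + \frac{1}{5} \gamma_{2} + \frac{143}{10} \gamma_{3} + \frac{74}{15} \gamma_{4} - \frac{37}{5} \gamma_{5} - \frac{25}{3} \gamma_{123} - \frac{127}{45} \gamma_{124} + \frac{13}{3} \gamma_{125} + \frac{113}{30} \gamma_{134} + \frac{3}{2} \gamma_{135} + \frac{37}{15} \gamma_{145}
R1 (-4 \gamma_{2}) = -\gamma_{1} - \frac{134}{9} \gamma_{2} + \frac{125}{3} \gamma_{3} + \frac{127}{9} \gamma_{4} - \frac{65}{3} \gamma_{5} + \frac{143}{2} \gamma_{123} + \frac{74}{3} \gamma_{124} - 37 \gamma_{125} + \frac{113}{6} \gamma_{234} + \frac{15}{2} \gamma_{235} + \frac{37}{3} \gamma_{245}
R1 (2 \gamma_{3}) = \frac{143}{4} \gamma_{1} + \frac{125}{6} \gamma_{2} + \frac{67}{9} \gamma_{3} + \frac{113}{12} \gamma_{4} + \frac{15}{4} \gamma_{5} + \frac{1}{2} \gamma_{123} - \frac{37}{3} \gamma_{134} + \frac{37}{2} \gamma_{135} - \frac{127}{18} \gamma_{234} + \frac{65}{6} \gamma_{235} - \frac{37}{6} \gamma_{345}
R1 (-3 \gamma_{4}) = \frac{37}{2} \gamma_{1} + \frac{127}{12} \gamma_{2} - \frac{113}{8} \gamma_{3} - \frac{67}{6} \gamma_{4} + \frac{37}{4} \gamma_{5} - \frac{3}{4} \gamma_{124} - \frac{429}{8} \gamma_{134} - \frac{111}{4} \gamma_{145} - \frac{125}{4} \gamma_{234} - \frac{65}{4} \gamma_{245} - \frac{45}{8} \gamma_{345}
R1 (\frac{3}{5} \gamma_{5}) = \frac{111}{20} \gamma_{1} + \frac{13}{4} \gamma_{2} + \frac{9}{8} \gamma_{3} + \frac{37}{20} \gamma_{4} + \frac{67}{30} \gamma_{5} + \frac{3}{20} \gamma_{125} + \frac{429}{40} \gamma_{135} + \frac{37}{10} \gamma_{145} + \frac{25}{4} \gamma_{235} + \frac{127}{60} \gamma_{245} - \frac{113}{40} \gamma_{345}
Summing the partial products and collecting blades:
Answer: \frac{2512}{45} \gamma_{1} + \frac{899}{45} \gamma_{2} + \frac{4537}{90} \gamma_{3} + \frac{1723}{90} \gamma_{4} - \frac{83}{6} \gamma_{5} + \frac{191}{3} \gamma_{123} + \frac{3797}{180} \gamma_{124} - \frac{1951}{60} \gamma_{125} - \frac{7463}{120} \gamma_{134} + \frac{1229}{40} \gamma_{135} - \frac{259}{12} \gamma_{145} - \frac{701}{36} \gamma_{234} + \frac{295}{12} \gamma_{235} - \frac{9}{5} \gamma_{245} - \frac{877}{60} \gamma_{345}


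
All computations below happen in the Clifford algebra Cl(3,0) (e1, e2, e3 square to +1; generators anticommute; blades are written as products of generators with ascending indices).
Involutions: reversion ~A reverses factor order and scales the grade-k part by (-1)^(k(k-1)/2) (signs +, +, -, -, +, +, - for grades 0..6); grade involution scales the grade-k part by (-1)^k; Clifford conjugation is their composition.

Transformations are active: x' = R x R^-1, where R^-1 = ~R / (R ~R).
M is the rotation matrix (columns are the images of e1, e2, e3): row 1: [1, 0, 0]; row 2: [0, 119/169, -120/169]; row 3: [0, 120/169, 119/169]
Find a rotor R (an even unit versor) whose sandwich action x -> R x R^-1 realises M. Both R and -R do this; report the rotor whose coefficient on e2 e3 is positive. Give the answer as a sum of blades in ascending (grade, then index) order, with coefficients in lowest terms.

Method: write R = a + b12*e1 e2 + b13*e1 e3 + b23*e2 e3 with a^2 + b12^2 + b13^2 + b23^2 = 1 (so R^-1 = ~R). Expanding the columns R e_j ~R gives tr M = 4a^2 - 1 and, from the antisymmetric part, M21 - M12 = -4a*b12, M13 - M31 = 4a*b13, M32 - M23 = -4a*b23.
Here tr M = 407/169, so a^2 = (1 + tr M)/4 = 144/169 and a = ±12/13. Taking a = 12/13: M21 - M12 = 0, M13 - M31 = 0, M32 - M23 = 240/169, giving b12 = 0, b13 = 0, b23 = -5/13, i.e. R = 12/13 - 5/13*e2 e3.
Its e2 e3 coefficient is negative, so report the other preimage -R.
Answer: -12/13 + 5/13*e2 e3. Key observation: the double cover Spin(3) -> SO(3) sends R and -R to the same matrix (trace 407/169 here), so the stated sign of the e2 e3 coefficient is what selects one sheet.


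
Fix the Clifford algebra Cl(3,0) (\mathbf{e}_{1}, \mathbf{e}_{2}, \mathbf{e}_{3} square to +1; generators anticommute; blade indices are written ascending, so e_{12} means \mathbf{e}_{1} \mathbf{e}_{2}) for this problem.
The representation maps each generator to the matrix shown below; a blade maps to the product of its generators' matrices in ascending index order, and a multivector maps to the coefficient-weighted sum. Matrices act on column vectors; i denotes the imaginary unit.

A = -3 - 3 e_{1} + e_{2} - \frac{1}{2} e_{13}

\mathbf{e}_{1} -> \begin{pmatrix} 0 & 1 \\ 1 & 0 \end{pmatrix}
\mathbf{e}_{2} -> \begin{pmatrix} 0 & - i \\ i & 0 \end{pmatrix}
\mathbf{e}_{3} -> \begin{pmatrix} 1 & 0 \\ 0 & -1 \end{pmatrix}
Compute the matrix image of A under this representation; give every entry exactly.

Bivector images (products of the table entries): rho(e_{13}) = rho(\mathbf{e}_{1})rho(\mathbf{e}_{3}) = \begin{pmatrix} 0 & -1 \\ 1 & 0 \end{pmatrix}.
M = (-3)*1 + (-3)*rho(e_{1}) + (1)*rho(e_{2}) + (-\frac{1}{2})*rho(e_{13}), summed entrywise (1 is the identity matrix):
Answer: \begin{pmatrix} -3 & - \frac{5}{2} - i \\ - \frac{7}{2} + i & -3 \end{pmatrix}


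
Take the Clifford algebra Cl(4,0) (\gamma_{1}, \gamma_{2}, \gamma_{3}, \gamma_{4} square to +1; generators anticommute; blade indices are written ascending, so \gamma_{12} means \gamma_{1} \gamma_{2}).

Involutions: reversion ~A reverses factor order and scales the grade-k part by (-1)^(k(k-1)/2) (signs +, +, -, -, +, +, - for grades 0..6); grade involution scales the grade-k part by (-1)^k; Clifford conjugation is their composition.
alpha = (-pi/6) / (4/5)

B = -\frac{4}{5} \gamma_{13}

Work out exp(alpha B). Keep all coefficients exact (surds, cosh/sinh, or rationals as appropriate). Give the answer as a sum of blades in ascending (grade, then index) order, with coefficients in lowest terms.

B^2 = (-\frac{4}{5})^2*(\gamma_{13})^2 = \frac{16}{25}*(-1) = -\frac{16}{25} (a basis 2-blade squares to minus the product of its generators' squares).
B^2 = -\frac{16}{25} — circular case — the even/odd split gives cos and sin: l = \frac{4}{5}, alpha*l = - \frac{\pi}{6}, so exp(alpha B) = cos(- \frac{\pi}{6}) + (sin(- \frac{\pi}{6})/(\frac{4}{5}))*B = \frac{\sqrt{3}}{2} + (- \frac{5}{8})*B.
Answer: \frac{\sqrt{3}}{2} + \frac{1}{2} \gamma_{13}


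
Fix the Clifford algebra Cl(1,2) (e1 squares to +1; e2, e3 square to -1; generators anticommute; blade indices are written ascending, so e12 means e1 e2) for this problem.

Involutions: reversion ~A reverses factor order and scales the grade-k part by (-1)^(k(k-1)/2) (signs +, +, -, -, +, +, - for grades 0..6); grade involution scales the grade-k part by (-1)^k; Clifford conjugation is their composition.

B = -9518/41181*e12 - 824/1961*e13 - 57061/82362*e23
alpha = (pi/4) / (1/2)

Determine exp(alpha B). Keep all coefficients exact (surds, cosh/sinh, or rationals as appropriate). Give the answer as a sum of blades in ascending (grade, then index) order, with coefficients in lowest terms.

B^2 term by term: the squares give (-9518/41181)^2*(e12)^2 + (-824/1961)^2*(e13)^2 + (-57061/82362)^2*(e23)^2 = 90592324/1695874761*(+1) + 678976/3845521*(+1) + 3255957721/6783499044*(-1) = -1/4 (each basis 2-blade squares to minus the product of its generators' squares); cross terms between blades sharing an index anticommute and cancel. So B^2 = -1/4.
B^2 = -1/4 — a negative square means the series sums to a rotation: l = 1/2, alpha*l = pi/4, so exp(alpha B) = cos(pi/4) + (sin(pi/4)/(1/2))*B = sqrt(2)/2 + (sqrt(2))*B.
Answer: sqrt(2)/2 - 9518*sqrt(2)/41181*e12 - 824*sqrt(2)/1961*e13 - 57061*sqrt(2)/82362*e23


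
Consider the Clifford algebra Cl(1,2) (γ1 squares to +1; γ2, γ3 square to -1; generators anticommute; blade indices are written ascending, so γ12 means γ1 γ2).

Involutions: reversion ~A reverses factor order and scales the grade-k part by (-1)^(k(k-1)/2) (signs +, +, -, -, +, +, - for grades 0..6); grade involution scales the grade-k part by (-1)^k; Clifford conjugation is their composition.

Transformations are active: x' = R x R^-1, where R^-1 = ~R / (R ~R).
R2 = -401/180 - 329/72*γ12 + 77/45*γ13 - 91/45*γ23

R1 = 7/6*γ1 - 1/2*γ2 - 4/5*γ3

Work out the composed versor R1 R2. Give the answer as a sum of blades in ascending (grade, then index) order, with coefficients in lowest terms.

Distribute over the terms of R1 (each basis-blade product reordered to ascending indices, repeated generators contracted through their squares):
(7/6*γ1) R2 = -2807/1080*γ1 - 2303/432*γ2 + 539/270*γ3 - 637/270*γ123
(-1/2*γ2) R2 = 329/144*γ1 + 401/360*γ2 - 91/90*γ3 + 77/90*γ123
(-4/5*γ3) R2 = -308/225*γ1 + 364/225*γ2 + 401/225*γ3 + 329/90*γ123
Summing the partial products and collecting blades:
Answer: -18179/10800*γ1 - 28073/10800*γ2 + 1868/675*γ3 + 581/270*γ123


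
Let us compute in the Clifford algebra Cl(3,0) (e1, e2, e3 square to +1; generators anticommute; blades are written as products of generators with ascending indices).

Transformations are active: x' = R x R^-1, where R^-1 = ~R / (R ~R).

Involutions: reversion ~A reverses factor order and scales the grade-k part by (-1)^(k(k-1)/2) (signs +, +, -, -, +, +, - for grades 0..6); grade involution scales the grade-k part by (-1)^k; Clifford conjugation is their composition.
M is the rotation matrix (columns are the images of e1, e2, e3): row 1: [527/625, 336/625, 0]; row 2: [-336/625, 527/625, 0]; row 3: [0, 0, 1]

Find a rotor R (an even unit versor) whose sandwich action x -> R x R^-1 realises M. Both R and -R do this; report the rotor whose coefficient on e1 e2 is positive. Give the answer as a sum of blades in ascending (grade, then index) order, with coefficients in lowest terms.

Method: write R = a + b12*e1 e2 + b13*e1 e3 + b23*e2 e3 with a^2 + b12^2 + b13^2 + b23^2 = 1 (so R^-1 = ~R). Expanding the columns R e_j ~R gives tr M = 4a^2 - 1 and, from the antisymmetric part, M21 - M12 = -4a*b12, M13 - M31 = 4a*b13, M32 - M23 = -4a*b23.
Here tr M = 1679/625, so a^2 = (1 + tr M)/4 = 576/625 and a = ±24/25. Taking a = 24/25: M21 - M12 = -672/625, M13 - M31 = 0, M32 - M23 = 0, giving b12 = 7/25, b13 = 0, b23 = 0, i.e. R = 24/25 + 7/25*e1 e2.
Its e1 e2 coefficient is already positive.
Answer: 24/25 + 7/25*e1 e2. Sheet selection: the two-to-one cover makes ±R indistinguishable at the matrix level (trace 1679/625), so uniqueness comes from the required sign on e1 e2.


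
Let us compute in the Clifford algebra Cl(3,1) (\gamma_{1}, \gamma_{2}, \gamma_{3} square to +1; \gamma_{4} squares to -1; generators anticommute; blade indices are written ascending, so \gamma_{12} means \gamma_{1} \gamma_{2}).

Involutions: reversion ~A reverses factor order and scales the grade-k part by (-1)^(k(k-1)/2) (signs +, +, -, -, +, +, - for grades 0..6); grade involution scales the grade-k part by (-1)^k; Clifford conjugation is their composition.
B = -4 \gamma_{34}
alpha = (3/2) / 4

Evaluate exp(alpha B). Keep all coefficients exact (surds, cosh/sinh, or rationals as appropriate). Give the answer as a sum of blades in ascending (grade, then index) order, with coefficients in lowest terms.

B^2 = (-4)^2*(\gamma_{34})^2 = 16*(+1) = 16 (a basis 2-blade squares to minus the product of its generators' squares).
B^2 = 16 — hyperbolic case — the even/odd split gives cosh and sinh: l = 4, alpha*l = \frac{3}{2}, so exp(alpha B) = cosh(\frac{3}{2}) + (sinh(\frac{3}{2})/4)*B = \cosh{\left(\frac{3}{2} \right)} + (\frac{\sinh{\left(\frac{3}{2} \right)}}{4})*B.
Answer: \cosh{\left(\frac{3}{2} \right)} - \sinh{\left(\frac{3}{2} \right)} \gamma_{34}


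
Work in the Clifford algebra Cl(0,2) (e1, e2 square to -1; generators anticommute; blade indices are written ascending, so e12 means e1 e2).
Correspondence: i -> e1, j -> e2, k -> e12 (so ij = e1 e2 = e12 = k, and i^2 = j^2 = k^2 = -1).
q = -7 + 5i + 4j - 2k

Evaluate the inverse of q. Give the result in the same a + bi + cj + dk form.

In blades: q = -7 + 5*e1 + 4*e2 - 2*e12.
With qbar = -7 - 5*e1 - 4*e2 + 2*e12 (scalar fixed, mapped units negated), q qbar = 94 (the sum of squared coefficients), so q^-1 = qbar / (94) = -7/94 - 5/94*e1 - 2/47*e2 + 1/47*e12; translating back:
Answer: -7/94 - 5/94*i - 2/47*j + 1/47*k


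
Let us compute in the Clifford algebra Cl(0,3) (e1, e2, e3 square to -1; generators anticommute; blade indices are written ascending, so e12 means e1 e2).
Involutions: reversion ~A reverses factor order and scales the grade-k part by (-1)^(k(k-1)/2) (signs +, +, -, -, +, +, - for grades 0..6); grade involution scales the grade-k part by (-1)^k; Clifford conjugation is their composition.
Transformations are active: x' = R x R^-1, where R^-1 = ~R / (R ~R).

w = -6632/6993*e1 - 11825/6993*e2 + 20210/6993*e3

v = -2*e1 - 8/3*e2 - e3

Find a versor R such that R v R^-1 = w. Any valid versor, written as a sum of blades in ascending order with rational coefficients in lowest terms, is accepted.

The midline construction: v and w both square to -109/9, so reflecting in their sum -20618/6993*e1 - 30473/6993*e2 + 13217/6993*e3 exchanges them.
Answer: -20618/6993*e1 - 30473/6993*e2 + 13217/6993*e3


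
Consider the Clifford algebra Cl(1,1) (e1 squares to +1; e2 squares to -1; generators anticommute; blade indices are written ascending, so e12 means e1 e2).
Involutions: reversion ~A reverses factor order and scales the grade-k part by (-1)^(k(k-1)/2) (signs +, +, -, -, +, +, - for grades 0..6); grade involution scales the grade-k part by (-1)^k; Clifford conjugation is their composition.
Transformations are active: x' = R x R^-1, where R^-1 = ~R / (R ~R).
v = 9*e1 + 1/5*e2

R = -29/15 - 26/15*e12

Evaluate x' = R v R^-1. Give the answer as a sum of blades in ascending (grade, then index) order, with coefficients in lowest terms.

~R = -29/15 + 26/15*e12, and R ~R = 11/15, so R^-1 = ~R / (11/15).
R v = -1279/75*e1 + 1141/75*e2
Answer: 66757/825*e1 - 66343/825*e2


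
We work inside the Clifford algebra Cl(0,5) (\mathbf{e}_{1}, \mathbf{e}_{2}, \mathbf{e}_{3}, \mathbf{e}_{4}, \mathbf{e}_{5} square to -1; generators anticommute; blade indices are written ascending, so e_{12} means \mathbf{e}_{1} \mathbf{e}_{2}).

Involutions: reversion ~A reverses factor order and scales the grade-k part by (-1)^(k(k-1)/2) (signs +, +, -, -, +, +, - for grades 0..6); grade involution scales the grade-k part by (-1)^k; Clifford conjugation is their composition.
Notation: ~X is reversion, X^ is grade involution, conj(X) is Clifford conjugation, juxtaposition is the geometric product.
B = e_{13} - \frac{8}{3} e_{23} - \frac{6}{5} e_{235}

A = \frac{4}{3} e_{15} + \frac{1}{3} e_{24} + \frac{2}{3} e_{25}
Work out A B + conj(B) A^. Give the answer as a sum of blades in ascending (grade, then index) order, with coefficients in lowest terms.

first term: -\frac{4}{5} e_{3} + \frac{8}{9} e_{34} + \frac{4}{9} e_{35} + \frac{8}{5} e_{123} + \frac{2}{5} e_{345} - \frac{1}{3} e_{1234} - \frac{38}{9} e_{1235}
second term: -\frac{4}{5} e_{3} + \frac{8}{9} e_{34} + \frac{4}{9} e_{35} - \frac{8}{5} e_{123} - \frac{2}{5} e_{345} + \frac{1}{3} e_{1234} + \frac{38}{9} e_{1235}
Answer: -\frac{8}{5} e_{3} + \frac{16}{9} e_{34} + \frac{8}{9} e_{35}


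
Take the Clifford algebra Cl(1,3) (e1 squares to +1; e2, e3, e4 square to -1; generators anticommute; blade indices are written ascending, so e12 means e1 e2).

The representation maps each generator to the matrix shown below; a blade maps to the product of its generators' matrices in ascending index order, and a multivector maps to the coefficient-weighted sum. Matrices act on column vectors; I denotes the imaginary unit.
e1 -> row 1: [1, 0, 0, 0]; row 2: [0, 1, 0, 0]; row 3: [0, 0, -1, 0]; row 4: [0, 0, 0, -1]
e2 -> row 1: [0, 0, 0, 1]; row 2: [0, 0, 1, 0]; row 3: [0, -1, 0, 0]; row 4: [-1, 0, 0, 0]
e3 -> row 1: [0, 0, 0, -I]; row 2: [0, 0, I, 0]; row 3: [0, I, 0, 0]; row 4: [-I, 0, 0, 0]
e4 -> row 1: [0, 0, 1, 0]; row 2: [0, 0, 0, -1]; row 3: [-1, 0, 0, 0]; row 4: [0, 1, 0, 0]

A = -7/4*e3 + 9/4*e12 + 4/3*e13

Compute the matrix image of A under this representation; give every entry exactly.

Bivector images (products of the table entries): rho(e12) = rho(e1)rho(e2) = row 1: [0, 0, 0, 1]; row 2: [0, 0, 1, 0]; row 3: [0, 1, 0, 0]; row 4: [1, 0, 0, 0]; rho(e13) = rho(e1)rho(e3) = row 1: [0, 0, 0, -I]; row 2: [0, 0, I, 0]; row 3: [0, -I, 0, 0]; row 4: [I, 0, 0, 0].
M = (-7/4)*rho(e3) + (9/4)*rho(e12) + (4/3)*rho(e13), summed entrywise:
Answer: row 1: [0, 0, 0, 9/4 + 5*I/12]; row 2: [0, 0, 9/4 - 5*I/12, 0]; row 3: [0, 9/4 - 37*I/12, 0, 0]; row 4: [9/4 + 37*I/12, 0, 0, 0]


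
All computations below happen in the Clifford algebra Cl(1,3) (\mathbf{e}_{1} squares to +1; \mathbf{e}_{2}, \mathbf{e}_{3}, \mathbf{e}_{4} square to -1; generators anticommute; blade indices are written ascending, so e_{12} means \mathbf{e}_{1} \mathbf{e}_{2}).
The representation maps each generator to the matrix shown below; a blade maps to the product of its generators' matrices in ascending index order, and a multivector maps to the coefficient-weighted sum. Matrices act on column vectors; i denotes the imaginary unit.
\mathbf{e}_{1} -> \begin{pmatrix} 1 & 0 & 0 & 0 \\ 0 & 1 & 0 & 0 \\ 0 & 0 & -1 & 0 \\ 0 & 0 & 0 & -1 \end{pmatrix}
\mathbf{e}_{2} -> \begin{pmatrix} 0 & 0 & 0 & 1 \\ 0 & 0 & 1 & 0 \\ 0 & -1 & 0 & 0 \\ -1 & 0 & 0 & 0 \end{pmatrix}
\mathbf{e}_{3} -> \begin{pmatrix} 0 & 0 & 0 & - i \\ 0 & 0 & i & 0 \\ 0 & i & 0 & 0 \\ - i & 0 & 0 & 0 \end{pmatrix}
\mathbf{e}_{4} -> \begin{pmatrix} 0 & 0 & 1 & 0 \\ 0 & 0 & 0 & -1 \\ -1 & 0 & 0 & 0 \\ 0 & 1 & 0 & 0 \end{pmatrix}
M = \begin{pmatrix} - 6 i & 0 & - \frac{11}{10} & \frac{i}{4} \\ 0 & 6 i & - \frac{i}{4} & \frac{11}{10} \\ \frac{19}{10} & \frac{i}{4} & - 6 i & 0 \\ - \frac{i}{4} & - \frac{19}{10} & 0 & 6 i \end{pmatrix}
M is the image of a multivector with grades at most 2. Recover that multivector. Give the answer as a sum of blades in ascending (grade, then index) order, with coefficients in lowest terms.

Method: the blade images are trace-orthogonal — tr(rho(e_A) rho(e_B)^-1) = 4 if A = B and 0 otherwise — and rho(e_A)^-1 = (e_A)^2 * rho(e_A) with (e_A)^2 = +1 or -1, so the coefficient of e_A in the preimage is (e_A)^2 * tr(M rho(e_A))/4.
Nonzero projections over blades of grade <= 2: e_{4}: (e_{4})^2 = -1, tr(M rho(e_{4})) = 6, coefficient -\frac{3}{2}; e_{13}: (e_{13})^2 = +1, tr(M rho(e_{13})) = -1, coefficient -\frac{1}{4}; e_{14}: (e_{14})^2 = +1, tr(M rho(e_{14})) = \frac{8}{5}, coefficient \frac{2}{5}; e_{23}: (e_{23})^2 = -1, tr(M rho(e_{23})) = -24, coefficient 6. Every other blade of grade <= 2 projects to 0.
Answer: -\frac{3}{2} e_{4} - \frac{1}{4} e_{13} + \frac{2}{5} e_{14} + 6 e_{23}


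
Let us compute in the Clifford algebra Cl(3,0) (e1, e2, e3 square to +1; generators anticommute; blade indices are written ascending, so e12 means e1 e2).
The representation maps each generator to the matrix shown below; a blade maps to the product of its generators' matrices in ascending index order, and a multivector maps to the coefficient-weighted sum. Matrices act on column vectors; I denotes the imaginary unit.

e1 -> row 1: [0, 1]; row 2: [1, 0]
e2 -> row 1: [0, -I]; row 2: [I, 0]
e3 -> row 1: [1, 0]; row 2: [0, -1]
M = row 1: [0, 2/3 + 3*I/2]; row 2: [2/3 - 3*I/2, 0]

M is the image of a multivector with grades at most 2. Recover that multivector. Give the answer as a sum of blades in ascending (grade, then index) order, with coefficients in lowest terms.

Method: 1, rho(e1), rho(e2), rho(e3) form a trace-orthogonal basis of the 2x2 complex matrices (tr(X Y) = 2 if X = Y, else 0), so M = m0*1 + m1*rho(e1) + m2*rho(e2) + m3*rho(e3) with m0 = tr(M)/2 = 0, m1 = tr(M rho(e1))/2 = 2/3, m2 = tr(M rho(e2))/2 = -3/2, m3 = tr(M rho(e3))/2 = 0.
Multiplying table entries, the bivector images are rho(e12) = I*rho(e3), rho(e13) = -I*rho(e2), rho(e23) = I*rho(e1); with real blade coefficients the real parts of m0..m3 are the coefficients of 1, e1, e2, e3 and the imaginary parts give the bivectors (e23: Im m1, e13: -Im m2, e12: Im m3).
Answer: 2/3*e1 - 3/2*e2


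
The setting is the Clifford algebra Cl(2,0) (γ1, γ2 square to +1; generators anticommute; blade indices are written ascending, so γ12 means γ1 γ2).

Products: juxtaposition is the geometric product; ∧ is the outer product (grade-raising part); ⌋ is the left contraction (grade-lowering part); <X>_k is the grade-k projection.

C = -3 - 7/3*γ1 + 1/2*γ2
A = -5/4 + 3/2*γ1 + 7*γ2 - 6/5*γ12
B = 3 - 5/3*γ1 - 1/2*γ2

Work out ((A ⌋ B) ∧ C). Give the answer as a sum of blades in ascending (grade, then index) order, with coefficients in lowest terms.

step 1: -39/4 + 25/12*γ1 + 5/8*γ2
step 2: 117/4 + 33/2*γ1 - 27/4*γ2 + 5/2*γ12
Answer: 117/4 + 33/2*γ1 - 27/4*γ2 + 5/2*γ12


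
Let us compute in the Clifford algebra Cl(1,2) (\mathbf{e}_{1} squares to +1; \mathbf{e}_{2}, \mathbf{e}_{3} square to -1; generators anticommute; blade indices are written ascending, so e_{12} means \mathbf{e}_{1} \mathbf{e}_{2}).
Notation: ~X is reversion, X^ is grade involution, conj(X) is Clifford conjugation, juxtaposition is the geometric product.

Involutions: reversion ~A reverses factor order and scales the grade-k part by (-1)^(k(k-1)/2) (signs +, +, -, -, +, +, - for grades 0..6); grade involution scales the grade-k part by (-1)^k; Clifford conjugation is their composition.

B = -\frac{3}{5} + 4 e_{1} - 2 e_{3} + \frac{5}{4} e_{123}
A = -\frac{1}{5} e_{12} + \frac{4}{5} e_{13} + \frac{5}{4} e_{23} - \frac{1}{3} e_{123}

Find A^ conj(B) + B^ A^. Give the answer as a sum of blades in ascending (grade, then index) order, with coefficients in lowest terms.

first term: -\frac{5}{12} - \frac{253}{80} e_{1} - \frac{43}{10} e_{2} + \frac{59}{20} e_{3} - \frac{41}{75} e_{12} - \frac{12}{25} e_{13} - \frac{25}{12} e_{23} - \frac{28}{5} e_{123}
second term: \frac{5}{12} + \frac{253}{80} e_{1} + \frac{43}{10} e_{2} - \frac{59}{20} e_{3} - \frac{41}{75} e_{12} - \frac{12}{25} e_{13} - \frac{25}{12} e_{23} - \frac{28}{5} e_{123}
Answer: -\frac{82}{75} e_{12} - \frac{24}{25} e_{13} - \frac{25}{6} e_{23} - \frac{56}{5} e_{123}


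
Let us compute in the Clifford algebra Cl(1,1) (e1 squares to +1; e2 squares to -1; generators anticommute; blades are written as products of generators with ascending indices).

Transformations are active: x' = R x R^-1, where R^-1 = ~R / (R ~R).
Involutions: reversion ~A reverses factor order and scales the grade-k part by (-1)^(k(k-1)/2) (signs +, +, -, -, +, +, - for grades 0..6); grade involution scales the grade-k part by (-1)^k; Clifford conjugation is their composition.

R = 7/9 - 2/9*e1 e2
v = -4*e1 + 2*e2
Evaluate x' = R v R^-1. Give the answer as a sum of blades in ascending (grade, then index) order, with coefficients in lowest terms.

~R = 7/9 + 2/9*e1 e2, and R ~R = 5/9, so R^-1 = ~R / (5/9).
R v = -8/3*e1 + 2/3*e2
Answer: -52/15*e1 - 2/15*e2


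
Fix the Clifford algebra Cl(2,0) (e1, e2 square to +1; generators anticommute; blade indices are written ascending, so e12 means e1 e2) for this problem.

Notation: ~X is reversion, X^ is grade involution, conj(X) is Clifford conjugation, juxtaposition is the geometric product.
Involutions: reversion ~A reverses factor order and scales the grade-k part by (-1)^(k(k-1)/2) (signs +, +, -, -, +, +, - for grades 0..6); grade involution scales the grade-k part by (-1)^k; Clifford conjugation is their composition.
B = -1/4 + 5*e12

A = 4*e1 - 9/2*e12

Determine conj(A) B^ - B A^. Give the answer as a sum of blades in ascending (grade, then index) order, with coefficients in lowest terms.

first term: -45/2 + e1 - 20*e2 - 9/8*e12
second term: 45/2 + e1 + 20*e2 + 9/8*e12
Answer: -45 - 40*e2 - 9/4*e12


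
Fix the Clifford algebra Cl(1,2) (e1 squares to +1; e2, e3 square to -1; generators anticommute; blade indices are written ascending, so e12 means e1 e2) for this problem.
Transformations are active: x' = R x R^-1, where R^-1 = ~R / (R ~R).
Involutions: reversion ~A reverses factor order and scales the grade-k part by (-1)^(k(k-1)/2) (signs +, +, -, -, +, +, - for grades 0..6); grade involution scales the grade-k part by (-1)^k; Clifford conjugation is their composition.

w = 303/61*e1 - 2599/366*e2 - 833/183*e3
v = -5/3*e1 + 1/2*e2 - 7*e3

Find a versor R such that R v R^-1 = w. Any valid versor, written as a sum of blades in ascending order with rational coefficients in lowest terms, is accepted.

Why this works: both vectors square to -1673/36, so q(v) = q(w) and R = v + w = 604/183*e1 - 1208/183*e2 - 2114/183*e3 carries v to w — its own direction survives, the complement (v - w)/2 flips.
Answer: 604/183*e1 - 1208/183*e2 - 2114/183*e3


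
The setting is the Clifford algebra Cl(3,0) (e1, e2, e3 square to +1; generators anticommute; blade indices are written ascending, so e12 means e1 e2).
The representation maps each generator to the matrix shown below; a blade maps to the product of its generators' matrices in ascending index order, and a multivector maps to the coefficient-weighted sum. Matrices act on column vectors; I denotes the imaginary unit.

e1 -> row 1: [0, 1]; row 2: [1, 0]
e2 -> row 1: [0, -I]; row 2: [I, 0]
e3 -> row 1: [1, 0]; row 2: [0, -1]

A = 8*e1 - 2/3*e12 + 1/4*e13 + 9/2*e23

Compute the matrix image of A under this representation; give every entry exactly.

Bivector images (products of the table entries): rho(e12) = rho(e1)rho(e2) = row 1: [I, 0]; row 2: [0, -I]; rho(e13) = rho(e1)rho(e3) = row 1: [0, -1]; row 2: [1, 0]; rho(e23) = rho(e2)rho(e3) = row 1: [0, I]; row 2: [I, 0].
M = (8)*rho(e1) + (-2/3)*rho(e12) + (1/4)*rho(e13) + (9/2)*rho(e23), summed entrywise:
Answer: row 1: [-2*I/3, 31/4 + 9*I/2]; row 2: [33/4 + 9*I/2, 2*I/3]


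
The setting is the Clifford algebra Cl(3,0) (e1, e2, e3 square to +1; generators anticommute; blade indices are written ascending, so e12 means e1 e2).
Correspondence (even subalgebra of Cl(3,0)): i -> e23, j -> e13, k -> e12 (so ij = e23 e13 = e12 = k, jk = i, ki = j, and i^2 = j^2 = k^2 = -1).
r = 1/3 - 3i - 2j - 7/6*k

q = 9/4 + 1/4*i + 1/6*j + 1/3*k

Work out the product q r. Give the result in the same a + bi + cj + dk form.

In blades: q = 9/4 + 1/3*e12 + 1/6*e13 + 1/4*e23, r = 1/3 - 7/6*e12 - 2*e13 - 3*e23.
Distribute q over r term by term (generator squares from the signature, products reordered to ascending indices): (9/4)*r = 3/4 - 21/8*e12 - 9/2*e13 - 27/4*e23; (1/3*e12)*r = 7/18 + 1/9*e12 - e13 + 2/3*e23; (1/6*e13)*r = 1/3 + 1/2*e12 + 1/18*e13 - 7/36*e23; (1/4*e23)*r = 3/4 - 1/2*e12 + 7/24*e13 + 1/12*e23.
Sum: 20/9 - 181/72*e12 - 371/72*e13 - 223/36*e23; translating back through the correspondence:
Answer: 20/9 - 223/36*i - 371/72*j - 181/72*k


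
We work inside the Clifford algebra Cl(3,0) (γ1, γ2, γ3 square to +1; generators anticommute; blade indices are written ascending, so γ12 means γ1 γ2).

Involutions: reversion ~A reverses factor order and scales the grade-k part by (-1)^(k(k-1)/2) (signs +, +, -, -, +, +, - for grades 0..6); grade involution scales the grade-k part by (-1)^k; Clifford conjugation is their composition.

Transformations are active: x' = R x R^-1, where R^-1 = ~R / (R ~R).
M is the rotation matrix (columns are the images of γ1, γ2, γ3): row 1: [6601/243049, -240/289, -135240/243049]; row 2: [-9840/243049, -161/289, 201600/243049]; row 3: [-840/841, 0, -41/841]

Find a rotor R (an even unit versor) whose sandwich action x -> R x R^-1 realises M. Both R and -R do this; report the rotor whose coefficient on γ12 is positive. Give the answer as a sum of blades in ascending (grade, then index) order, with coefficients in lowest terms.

Method: write R = a + b12*γ12 + b13*γ13 + b23*γ23 with a^2 + b12^2 + b13^2 + b23^2 = 1 (so R^-1 = ~R). Expanding the columns R e_j ~R gives tr M = 4a^2 - 1 and, from the antisymmetric part, M21 - M12 = -4a*b12, M13 - M31 = 4a*b13, M32 - M23 = -4a*b23.
Here tr M = -140649/243049, so a^2 = (1 + tr M)/4 = 25600/243049 and a = ±160/493. Taking a = 160/493: M21 - M12 = 192000/243049, M13 - M31 = 107520/243049, M32 - M23 = -201600/243049, giving b12 = -300/493, b13 = 168/493, b23 = 315/493, i.e. R = 160/493 - 300/493*γ12 + 168/493*γ13 + 315/493*γ23.
Its γ12 coefficient is negative, so report the other preimage -R.
Answer: -160/493 + 300/493*γ12 - 168/493*γ13 - 315/493*γ23. Why the constraint matters: R and -R act identically through the sandwich — M has trace -140649/243049 either way — so only the sign condition on γ12 picks one of the two preimages.


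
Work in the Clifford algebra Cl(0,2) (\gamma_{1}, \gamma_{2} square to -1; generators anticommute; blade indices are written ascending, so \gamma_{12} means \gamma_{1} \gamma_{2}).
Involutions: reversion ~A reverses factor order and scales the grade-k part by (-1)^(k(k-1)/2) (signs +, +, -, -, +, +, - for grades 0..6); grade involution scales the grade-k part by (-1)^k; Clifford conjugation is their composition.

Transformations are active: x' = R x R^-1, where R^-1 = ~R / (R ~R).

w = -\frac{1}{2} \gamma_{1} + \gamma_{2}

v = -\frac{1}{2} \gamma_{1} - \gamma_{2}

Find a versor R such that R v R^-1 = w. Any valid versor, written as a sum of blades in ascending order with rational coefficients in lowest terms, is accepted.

A norm check does it: q(v) = q(w) = -\frac{5}{4}, hence R = v + w = -\gamma_{1} realises the map — parallel part kept, (v - w)/2 negated, v carried to w.
Answer: -\gamma_{1}


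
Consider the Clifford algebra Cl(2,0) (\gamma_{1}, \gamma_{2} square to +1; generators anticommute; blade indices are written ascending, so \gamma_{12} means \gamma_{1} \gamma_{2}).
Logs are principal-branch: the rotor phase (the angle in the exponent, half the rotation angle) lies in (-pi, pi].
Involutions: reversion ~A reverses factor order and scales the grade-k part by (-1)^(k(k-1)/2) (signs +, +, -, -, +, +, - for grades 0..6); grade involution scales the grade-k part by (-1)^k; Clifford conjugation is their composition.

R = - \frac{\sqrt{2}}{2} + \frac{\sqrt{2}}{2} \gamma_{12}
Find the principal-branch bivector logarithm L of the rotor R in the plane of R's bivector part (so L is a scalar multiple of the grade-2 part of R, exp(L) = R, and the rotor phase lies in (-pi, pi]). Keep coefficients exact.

The scalar part of R is - \frac{\sqrt{2}}{2}, so the principal-branch rotor phase is pinned; divide the bivector part by its sine to get the unit plane — L is the phase times that plane.
Concretely: cos(phase) = - \frac{\sqrt{2}}{2} gives phase = ±\frac{3 \pi}{4}, and since phase/sin(phase) is even the sign is immaterial: L = (phase/sin(phase)) * <R>_2 = (\frac{3 \sqrt{2} \pi}{4}) * <R>_2.
Answer: \frac{3 \pi}{4} \gamma_{12}


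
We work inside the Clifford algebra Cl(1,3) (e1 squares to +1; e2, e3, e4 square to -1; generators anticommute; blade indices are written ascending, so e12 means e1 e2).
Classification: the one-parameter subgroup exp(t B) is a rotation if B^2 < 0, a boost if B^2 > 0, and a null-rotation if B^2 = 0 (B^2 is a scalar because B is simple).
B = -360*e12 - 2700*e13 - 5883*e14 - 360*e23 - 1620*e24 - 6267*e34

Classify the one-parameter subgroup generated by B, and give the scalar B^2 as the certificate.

B^2 term by term: the squares give (-360)^2*(e12)^2 + (-2700)^2*(e13)^2 + (-5883)^2*(e14)^2 + (-360)^2*(e23)^2 + (-1620)^2*(e24)^2 + (-6267)^2*(e34)^2 = 129600*(+1) + 7290000*(+1) + 34609689*(+1) + 129600*(-1) + 2624400*(-1) + 39275289*(-1) = 0 (each basis 2-blade squares to minus the product of its generators' squares); cross terms between blades sharing an index anticommute and cancel; the commuting (index-disjoint) pairs give grade-4 terms 2*c*c'*(blade product), which cancel blade by blade — e1234: 4512240 - 8748000 + 4235760 = 0 — confirming B is simple. So B^2 = 0.
Answer: null-rotation, certificate B^2 = 0. Why this suffices: the scalar 0 survives any versor conjugation, so its sign alone determines the class however B is presented.


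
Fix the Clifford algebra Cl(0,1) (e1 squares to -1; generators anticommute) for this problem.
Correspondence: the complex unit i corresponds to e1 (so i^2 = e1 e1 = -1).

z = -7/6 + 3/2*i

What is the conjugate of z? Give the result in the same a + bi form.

In blades: z = -7/6 + 3/2*e1.
Conjugation here is Clifford conjugation: the scalar is fixed and the grade-1 and grade-2 blades all flip sign, giving -7/6 - 3/2*e1; translating back:
Answer: -7/6 - 3/2*i


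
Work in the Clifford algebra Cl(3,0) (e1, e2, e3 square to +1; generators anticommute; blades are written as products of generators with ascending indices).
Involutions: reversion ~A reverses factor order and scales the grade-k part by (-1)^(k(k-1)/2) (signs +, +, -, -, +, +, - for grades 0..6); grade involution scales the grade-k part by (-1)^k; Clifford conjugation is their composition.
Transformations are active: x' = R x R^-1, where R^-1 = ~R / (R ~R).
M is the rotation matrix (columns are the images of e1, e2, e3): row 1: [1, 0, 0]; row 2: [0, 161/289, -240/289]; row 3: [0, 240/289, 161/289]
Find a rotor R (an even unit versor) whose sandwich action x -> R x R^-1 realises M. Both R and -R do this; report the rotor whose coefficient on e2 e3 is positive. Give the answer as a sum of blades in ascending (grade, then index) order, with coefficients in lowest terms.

Method: write R = a + b12*e1 e2 + b13*e1 e3 + b23*e2 e3 with a^2 + b12^2 + b13^2 + b23^2 = 1 (so R^-1 = ~R). Expanding the columns R e_j ~R gives tr M = 4a^2 - 1 and, from the antisymmetric part, M21 - M12 = -4a*b12, M13 - M31 = 4a*b13, M32 - M23 = -4a*b23.
Here tr M = 611/289, so a^2 = (1 + tr M)/4 = 225/289 and a = ±15/17. Taking a = 15/17: M21 - M12 = 0, M13 - M31 = 0, M32 - M23 = 480/289, giving b12 = 0, b13 = 0, b23 = -8/17, i.e. R = 15/17 - 8/17*e2 e3.
Its e2 e3 coefficient is negative, so report the other preimage -R.
Answer: -15/17 + 8/17*e2 e3. Uniqueness: Spin(3) -> SO(3) maps R and -R to the same rotation of trace 611/289; fixing the sign of the e2 e3 coefficient removes the ambiguity.


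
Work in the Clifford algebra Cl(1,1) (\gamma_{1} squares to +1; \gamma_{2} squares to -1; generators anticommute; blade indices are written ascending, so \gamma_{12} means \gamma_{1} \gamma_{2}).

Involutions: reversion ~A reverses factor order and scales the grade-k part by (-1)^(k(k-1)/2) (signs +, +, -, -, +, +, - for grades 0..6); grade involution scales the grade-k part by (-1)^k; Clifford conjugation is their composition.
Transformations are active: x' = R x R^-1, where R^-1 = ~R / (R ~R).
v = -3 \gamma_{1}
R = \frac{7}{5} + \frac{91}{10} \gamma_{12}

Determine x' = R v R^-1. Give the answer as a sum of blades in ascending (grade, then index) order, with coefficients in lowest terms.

~R = \frac{7}{5} - \frac{91}{10} \gamma_{12}, and R ~R = -\frac{1617}{20}, so R^-1 = ~R / (-\frac{1617}{20}).
R v = -\frac{21}{5} \gamma_{1} + \frac{273}{10} \gamma_{2}
Answer: \frac{173}{55} \gamma_{1} - \frac{52}{55} \gamma_{2}
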